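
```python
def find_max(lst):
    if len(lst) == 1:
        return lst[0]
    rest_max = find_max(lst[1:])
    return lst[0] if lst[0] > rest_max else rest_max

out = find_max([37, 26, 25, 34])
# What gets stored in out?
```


find_max([37, 26, 25, 34])
= compare 37 with find_max([26, 25, 34])
= compare 26 with find_max([25, 34])
= compare 25 with find_max([34])
Base: find_max([34]) = 34
compare 25 with 34: max = 34
compare 26 with 34: max = 34
compare 37 with 34: max = 37
= 37


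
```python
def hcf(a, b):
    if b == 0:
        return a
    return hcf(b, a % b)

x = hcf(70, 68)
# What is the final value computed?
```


hcf(70, 68)
= hcf(68, 70 % 68) = hcf(68, 2)
= hcf(2, 68 % 2) = hcf(2, 0)
b == 0, return a = 2


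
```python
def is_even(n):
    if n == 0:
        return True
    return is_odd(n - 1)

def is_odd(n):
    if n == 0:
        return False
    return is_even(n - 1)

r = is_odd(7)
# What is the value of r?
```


is_odd(7)
= is_even(6)
= is_odd(5)
= is_even(4)
= is_odd(3)
= is_even(2)
= is_odd(1)
= is_even(0)
n == 0: return True
= True


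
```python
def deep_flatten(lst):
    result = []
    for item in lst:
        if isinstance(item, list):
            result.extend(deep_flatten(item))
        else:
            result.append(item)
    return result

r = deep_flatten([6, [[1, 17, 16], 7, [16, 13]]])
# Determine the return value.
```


deep_flatten([6, [[1, 17, 16], 7, [16, 13]]])
Processing each element:
  6 is not a list -> append 6
  [[1, 17, 16], 7, [16, 13]] is a list -> deep_flatten recursively -> [1, 17, 16, 7, 16, 13]
= [6, 1, 17, 16, 7, 16, 13]


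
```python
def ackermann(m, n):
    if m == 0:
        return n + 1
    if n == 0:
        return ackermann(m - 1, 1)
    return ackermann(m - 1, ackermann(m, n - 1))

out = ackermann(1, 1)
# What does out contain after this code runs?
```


ackermann(1, 1)
= ackermann(0, ackermann(1, 0))
First compute ackermann(1, 0) = 2
= ackermann(0, 2)
= 3


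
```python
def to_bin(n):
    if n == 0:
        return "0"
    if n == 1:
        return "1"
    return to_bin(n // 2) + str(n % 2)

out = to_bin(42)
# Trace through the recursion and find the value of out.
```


to_bin(42)
= to_bin(21) + "0"
= to_bin(10) + "1" + "0"
= to_bin(5) + "0" + "1" + "0"
= to_bin(2) + "1" + "0" + "1" + "0"
= to_bin(1) + "0" + "1" + "0" + "1" + "0"
= "1" + "0" + "1" + "0" + "1" + "0"
= "101010"


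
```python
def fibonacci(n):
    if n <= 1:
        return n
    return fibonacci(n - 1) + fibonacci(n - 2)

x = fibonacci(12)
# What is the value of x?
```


fibonacci(12)
= fibonacci(11) + fibonacci(10)
= (fibonacci(10) + fibonacci(9)) + fibonacci(10)
Computing bottom-up: fibonacci(0)=0, fibonacci(1)=1, fibonacci(2)=1, fibonacci(3)=2, fibonacci(4)=3, fibonacci(5)=5, fibonacci(6)=8, fibonacci(7)=13, fibonacci(8)=21, fibonacci(9)=34, fibonacci(10)=55, fibonacci(11)=89, fibonacci(12)=144
= 144


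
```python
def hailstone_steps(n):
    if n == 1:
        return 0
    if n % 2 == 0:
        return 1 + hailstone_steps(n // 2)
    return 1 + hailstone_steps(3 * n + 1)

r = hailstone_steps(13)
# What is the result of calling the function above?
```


hailstone_steps(13)
13 is odd -> 3*13+1 = 40 -> hailstone_steps(40)
40 is even -> hailstone_steps(20)
20 is even -> hailstone_steps(10)
10 is even -> hailstone_steps(5)
5 is odd -> 3*5+1 = 16 -> hailstone_steps(16)
16 is even -> hailstone_steps(8)
8 is even -> hailstone_steps(4)
4 is even -> hailstone_steps(2)
2 is even -> hailstone_steps(1)
Reached 1 after 9 steps
= 9


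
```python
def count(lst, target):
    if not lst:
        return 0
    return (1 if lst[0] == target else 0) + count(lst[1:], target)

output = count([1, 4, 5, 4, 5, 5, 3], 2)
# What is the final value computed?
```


count([1, 4, 5, 4, 5, 5, 3], 2)
lst[0]=1 != 2: 0 + count([4, 5, 4, 5, 5, 3], 2)
lst[0]=4 != 2: 0 + count([5, 4, 5, 5, 3], 2)
lst[0]=5 != 2: 0 + count([4, 5, 5, 3], 2)
lst[0]=4 != 2: 0 + count([5, 5, 3], 2)
lst[0]=5 != 2: 0 + count([5, 3], 2)
lst[0]=5 != 2: 0 + count([3], 2)
lst[0]=3 != 2: 0 + count([], 2)
= 0


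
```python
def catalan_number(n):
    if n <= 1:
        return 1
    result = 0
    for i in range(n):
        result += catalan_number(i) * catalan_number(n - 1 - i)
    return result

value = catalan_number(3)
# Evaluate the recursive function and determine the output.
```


catalan_number(3)
= sum of catalan_number(i) * catalan_number(3-1-i) for i in 0..2
First compute sub-values bottom-up:
  catalan_number(0) = 1, catalan_number(1) = 1
  catalan_number(2) = 1*1 + 1*1 = 2
Now catalan_number(3):
  catalan_number(0)*catalan_number(2) = 1*2 = 2
  catalan_number(1)*catalan_number(1) = 1*1 = 1
  catalan_number(2)*catalan_number(0) = 2*1 = 2
= 2 + 1 + 2
= 5


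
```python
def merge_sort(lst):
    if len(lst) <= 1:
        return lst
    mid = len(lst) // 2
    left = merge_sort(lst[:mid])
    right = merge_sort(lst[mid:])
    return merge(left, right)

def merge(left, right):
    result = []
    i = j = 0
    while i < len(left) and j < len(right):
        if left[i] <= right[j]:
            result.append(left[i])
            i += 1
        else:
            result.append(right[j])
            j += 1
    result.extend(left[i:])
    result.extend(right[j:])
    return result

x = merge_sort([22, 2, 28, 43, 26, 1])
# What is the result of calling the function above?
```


merge_sort([22, 2, 28, 43, 26, 1])
Split into [22, 2, 28] and [43, 26, 1]
Left sorted: [2, 22, 28]
Right sorted: [1, 26, 43]
Merge [2, 22, 28] and [1, 26, 43]
= [1, 2, 22, 26, 28, 43]


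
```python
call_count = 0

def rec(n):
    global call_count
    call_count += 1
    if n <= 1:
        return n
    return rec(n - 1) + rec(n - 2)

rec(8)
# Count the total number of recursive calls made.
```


rec(8) calls rec(7) and rec(6); each non-base call branches into two more.
Let C(k) = total number of calls made by rec(k), including the call to rec(k) itself.
Base cases: C(0) = 1, C(1) = 1
Recurrence: C(k) = 1 + C(k-1) + C(k-2)
  C(2) = 1 + C(1) + C(0) = 1 + 1 + 1 = 3
  C(3) = 1 + C(2) + C(1) = 1 + 3 + 1 = 5
  C(4) = 1 + C(3) + C(2) = 1 + 5 + 3 = 9
  C(5) = 1 + C(4) + C(3) = 1 + 9 + 5 = 15
  C(6) = 1 + C(5) + C(4) = 1 + 15 + 9 = 25
  C(7) = 1 + C(6) + C(5) = 1 + 25 + 15 = 41
  C(8) = 1 + C(7) + C(6) = 1 + 41 + 25 = 67
Total calls = C(8) = 67


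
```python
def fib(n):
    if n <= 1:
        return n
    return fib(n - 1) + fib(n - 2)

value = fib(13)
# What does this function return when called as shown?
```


fib(13)
= fib(12) + fib(11)
= (fib(11) + fib(10)) + fib(11)
Computing bottom-up: fib(0)=0, fib(1)=1, fib(2)=1, fib(3)=2, fib(4)=3, fib(5)=5, fib(6)=8, fib(7)=13, fib(8)=21, fib(9)=34, fib(10)=55, fib(11)=89, fib(12)=144, fib(13)=233
= 233


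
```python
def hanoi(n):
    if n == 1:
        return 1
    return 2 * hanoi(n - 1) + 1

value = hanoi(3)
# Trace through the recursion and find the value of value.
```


hanoi(3)
= 2 * hanoi(2) + 1
= 2 * (2 * hanoi(1) + 1) + 1
Now compute bottom-up:
hanoi(1) = 1
hanoi(2) = 2 * 1 + 1 = 3
hanoi(3) = 2 * 3 + 1 = 7
= 7


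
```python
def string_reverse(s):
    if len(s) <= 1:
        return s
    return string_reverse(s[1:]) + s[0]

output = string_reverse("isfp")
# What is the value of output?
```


string_reverse("isfp")
= string_reverse("sfp") + "i"
= string_reverse("fp") + "s" + "i"
= string_reverse("p") + "f" + "s" + "i"
= "p" + "f" + "s" + "i"
= "pfsi"


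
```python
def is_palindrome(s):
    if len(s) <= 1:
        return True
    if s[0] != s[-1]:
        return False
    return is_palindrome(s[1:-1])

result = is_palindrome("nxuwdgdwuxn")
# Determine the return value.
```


is_palindrome("nxuwdgdwuxn")
"nxuwdgdwuxn": s[0]='n' == s[-1]='n' -> is_palindrome("xuwdgdwux")
"xuwdgdwux": s[0]='x' == s[-1]='x' -> is_palindrome("uwdgdwu")
"uwdgdwu": s[0]='u' == s[-1]='u' -> is_palindrome("wdgdw")
"wdgdw": s[0]='w' == s[-1]='w' -> is_palindrome("dgd")
"dgd": s[0]='d' == s[-1]='d' -> is_palindrome("g")
"g": len <= 1 -> True
= True


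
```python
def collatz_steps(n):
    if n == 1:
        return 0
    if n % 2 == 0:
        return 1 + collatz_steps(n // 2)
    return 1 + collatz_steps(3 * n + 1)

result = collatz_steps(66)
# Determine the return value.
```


collatz_steps(66)
66 is even -> collatz_steps(33)
33 is odd -> 3*33+1 = 100 -> collatz_steps(100)
100 is even -> collatz_steps(50)
50 is even -> collatz_steps(25)
25 is odd -> 3*25+1 = 76 -> collatz_steps(76)
76 is even -> collatz_steps(38)
38 is even -> collatz_steps(19)
19 is odd -> 3*19+1 = 58 -> collatz_steps(58)
58 is even -> collatz_steps(29)
29 is odd -> 3*29+1 = 88 -> collatz_steps(88)
88 is even -> collatz_steps(44)
44 is even -> collatz_steps(22)
22 is even -> collatz_steps(11)
11 is odd -> 3*11+1 = 34 -> collatz_steps(34)
34 is even -> collatz_steps(17)
17 is odd -> 3*17+1 = 52 -> collatz_steps(52)
52 is even -> collatz_steps(26)
26 is even -> collatz_steps(13)
13 is odd -> 3*13+1 = 40 -> collatz_steps(40)
40 is even -> collatz_steps(20)
20 is even -> collatz_steps(10)
10 is even -> collatz_steps(5)
5 is odd -> 3*5+1 = 16 -> collatz_steps(16)
16 is even -> collatz_steps(8)
8 is even -> collatz_steps(4)
4 is even -> collatz_steps(2)
2 is even -> collatz_steps(1)
Reached 1 after 27 steps
= 27


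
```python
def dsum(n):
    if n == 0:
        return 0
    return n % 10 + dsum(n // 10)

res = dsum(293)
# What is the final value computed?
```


dsum(293)
= 3 + dsum(29)
= 3 + 9 + dsum(2)
= 3 + 9 + 2 + dsum(0)
= 3 + 9 + 2 + 0
= 14


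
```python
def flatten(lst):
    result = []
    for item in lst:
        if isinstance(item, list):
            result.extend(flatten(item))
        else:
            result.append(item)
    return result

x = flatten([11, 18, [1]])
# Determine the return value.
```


flatten([11, 18, [1]])
Processing each element:
  11 is not a list -> append 11
  18 is not a list -> append 18
  [1] is a list -> flatten recursively -> [1]
= [11, 18, 1]


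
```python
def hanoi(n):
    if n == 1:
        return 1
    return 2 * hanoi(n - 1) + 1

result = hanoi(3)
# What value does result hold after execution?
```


hanoi(3)
= 2 * hanoi(2) + 1
= 2 * (2 * hanoi(1) + 1) + 1
Now compute bottom-up:
hanoi(1) = 1
hanoi(2) = 2 * 1 + 1 = 3
hanoi(3) = 2 * 3 + 1 = 7
= 7


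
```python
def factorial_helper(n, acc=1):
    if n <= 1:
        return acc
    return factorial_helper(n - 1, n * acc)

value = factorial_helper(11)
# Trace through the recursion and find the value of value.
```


factorial_helper(11, 1)
= factorial_helper(10, 11 * 1) = factorial_helper(10, 11)
= factorial_helper(9, 10 * 11) = factorial_helper(9, 110)
= factorial_helper(8, 9 * 110) = factorial_helper(8, 990)
= factorial_helper(7, 8 * 990) = factorial_helper(7, 7920)
= factorial_helper(6, 7 * 7920) = factorial_helper(6, 55440)
= factorial_helper(5, 6 * 55440) = factorial_helper(5, 332640)
= factorial_helper(4, 5 * 332640) = factorial_helper(4, 1663200)
= factorial_helper(3, 4 * 1663200) = factorial_helper(3, 6652800)
= factorial_helper(2, 3 * 6652800) = factorial_helper(2, 19958400)
= factorial_helper(1, 2 * 19958400) = factorial_helper(1, 39916800)
n <= 1, return acc = 39916800


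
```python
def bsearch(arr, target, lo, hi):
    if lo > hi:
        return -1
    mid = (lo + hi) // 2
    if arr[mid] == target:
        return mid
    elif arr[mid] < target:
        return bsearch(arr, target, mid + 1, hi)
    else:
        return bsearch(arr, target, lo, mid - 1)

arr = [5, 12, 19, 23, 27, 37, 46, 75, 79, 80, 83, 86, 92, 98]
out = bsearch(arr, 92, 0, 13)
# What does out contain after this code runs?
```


bsearch(arr, 92, 0, 13)
lo=0, hi=13, mid=6, arr[mid]=46
46 < 92, search right half
lo=7, hi=13, mid=10, arr[mid]=83
83 < 92, search right half
lo=11, hi=13, mid=12, arr[mid]=92
arr[12] == 92, found at index 12
= 12


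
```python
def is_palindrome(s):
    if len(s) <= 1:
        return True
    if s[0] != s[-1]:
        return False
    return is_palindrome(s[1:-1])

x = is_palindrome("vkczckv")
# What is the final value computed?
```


is_palindrome("vkczckv")
"vkczckv": s[0]='v' == s[-1]='v' -> is_palindrome("kczck")
"kczck": s[0]='k' == s[-1]='k' -> is_palindrome("czc")
"czc": s[0]='c' == s[-1]='c' -> is_palindrome("z")
"z": len <= 1 -> True
= True


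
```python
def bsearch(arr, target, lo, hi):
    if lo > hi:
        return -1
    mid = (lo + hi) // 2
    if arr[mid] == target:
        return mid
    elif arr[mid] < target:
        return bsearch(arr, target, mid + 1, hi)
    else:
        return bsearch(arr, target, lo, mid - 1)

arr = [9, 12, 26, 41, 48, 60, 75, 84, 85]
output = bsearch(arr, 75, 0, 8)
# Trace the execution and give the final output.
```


bsearch(arr, 75, 0, 8)
lo=0, hi=8, mid=4, arr[mid]=48
48 < 75, search right half
lo=5, hi=8, mid=6, arr[mid]=75
arr[6] == 75, found at index 6
= 6


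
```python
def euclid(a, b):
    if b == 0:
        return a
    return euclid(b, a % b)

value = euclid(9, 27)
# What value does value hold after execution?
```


euclid(9, 27)
= euclid(27, 9 % 27) = euclid(27, 9)
= euclid(9, 27 % 9) = euclid(9, 0)
b == 0, return a = 9


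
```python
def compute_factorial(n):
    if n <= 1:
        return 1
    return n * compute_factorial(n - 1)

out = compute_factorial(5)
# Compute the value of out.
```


compute_factorial(5)
= 5 * compute_factorial(4)
= 5 * 4 * compute_factorial(3)
= 5 * 4 * 3 * compute_factorial(2)
= 5 * 4 * 3 * 2 * compute_factorial(1)
= 5 * 4 * 3 * 2 * 1
= 120


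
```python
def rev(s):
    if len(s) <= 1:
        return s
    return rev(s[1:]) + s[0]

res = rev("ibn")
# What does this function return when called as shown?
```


rev("ibn")
= rev("bn") + "i"
= rev("n") + "b" + "i"
= "n" + "b" + "i"
= "nbi"


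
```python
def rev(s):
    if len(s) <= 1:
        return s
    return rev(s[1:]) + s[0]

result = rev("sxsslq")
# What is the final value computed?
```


rev("sxsslq")
= rev("xsslq") + "s"
= rev("sslq") + "x" + "s"
= rev("slq") + "s" + "x" + "s"
= rev("lq") + "s" + "s" + "x" + "s"
= rev("q") + "l" + "s" + "s" + "x" + "s"
= "q" + "l" + "s" + "s" + "x" + "s"
= "qlssxs"


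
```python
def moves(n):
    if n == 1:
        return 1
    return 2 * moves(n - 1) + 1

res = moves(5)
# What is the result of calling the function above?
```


moves(5)
= 2 * moves(4) + 1
= 2 * (2 * moves(3) + 1) + 1
= 2 * (2 * (2 * moves(2) + 1) + 1) + 1
= 2 * (2 * (2 * (2 * moves(1) + 1) + 1) + 1) + 1
Now compute bottom-up:
moves(1) = 1
moves(2) = 2 * 1 + 1 = 3
moves(3) = 2 * 3 + 1 = 7
moves(4) = 2 * 7 + 1 = 15
moves(5) = 2 * 15 + 1 = 31
= 31


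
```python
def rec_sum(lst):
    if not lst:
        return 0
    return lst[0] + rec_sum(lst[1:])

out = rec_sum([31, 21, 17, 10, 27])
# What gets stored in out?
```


rec_sum([31, 21, 17, 10, 27])
= 31 + rec_sum([21, 17, 10, 27])
= 31 + 21 + rec_sum([17, 10, 27])
= 31 + 21 + 17 + rec_sum([10, 27])
= 31 + 21 + 17 + 10 + rec_sum([27])
= 31 + 21 + 17 + 10 + 27 + rec_sum([])
= 31 + 21 + 17 + 10 + 27 + 0
= 106


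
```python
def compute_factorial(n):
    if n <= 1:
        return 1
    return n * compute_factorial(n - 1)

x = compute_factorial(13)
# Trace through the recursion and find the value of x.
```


compute_factorial(13)
= 13 * compute_factorial(12)
= 13 * 12 * compute_factorial(11)
= 13 * 12 * 11 * compute_factorial(10)
= 13 * 12 * 11 * 10 * compute_factorial(9)
= 13 * 12 * 11 * 10 * 9 * compute_factorial(8)
= 13 * 12 * 11 * 10 * 9 * 8 * compute_factorial(7)
= 13 * 12 * 11 * 10 * 9 * 8 * 7 * compute_factorial(6)
= 13 * 12 * 11 * 10 * 9 * 8 * 7 * 6 * compute_factorial(5)
= 13 * 12 * 11 * 10 * 9 * 8 * 7 * 6 * 5 * compute_factorial(4)
= 13 * 12 * 11 * 10 * 9 * 8 * 7 * 6 * 5 * 4 * compute_factorial(3)
= 13 * 12 * 11 * 10 * 9 * 8 * 7 * 6 * 5 * 4 * 3 * compute_factorial(2)
= 13 * 12 * 11 * 10 * 9 * 8 * 7 * 6 * 5 * 4 * 3 * 2 * compute_factorial(1)
= 13 * 12 * 11 * 10 * 9 * 8 * 7 * 6 * 5 * 4 * 3 * 2 * 1
= 6227020800


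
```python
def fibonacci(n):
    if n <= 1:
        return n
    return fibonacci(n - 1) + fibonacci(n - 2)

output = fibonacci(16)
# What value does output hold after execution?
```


fibonacci(16)
= fibonacci(15) + fibonacci(14)
= (fibonacci(14) + fibonacci(13)) + fibonacci(14)
Computing bottom-up: fibonacci(0)=0, fibonacci(1)=1, fibonacci(2)=1, fibonacci(3)=2, fibonacci(4)=3, fibonacci(5)=5, fibonacci(6)=8, fibonacci(7)=13, fibonacci(8)=21, fibonacci(9)=34, fibonacci(10)=55, fibonacci(11)=89, fibonacci(12)=144, fibonacci(13)=233, fibonacci(14)=377, fibonacci(15)=610, fibonacci(16)=987
= 987


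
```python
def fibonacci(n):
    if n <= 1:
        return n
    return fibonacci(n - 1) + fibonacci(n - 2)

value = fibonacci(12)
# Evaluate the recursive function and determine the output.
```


fibonacci(12)
= fibonacci(11) + fibonacci(10)
= (fibonacci(10) + fibonacci(9)) + fibonacci(10)
Computing bottom-up: fibonacci(0)=0, fibonacci(1)=1, fibonacci(2)=1, fibonacci(3)=2, fibonacci(4)=3, fibonacci(5)=5, fibonacci(6)=8, fibonacci(7)=13, fibonacci(8)=21, fibonacci(9)=34, fibonacci(10)=55, fibonacci(11)=89, fibonacci(12)=144
= 144


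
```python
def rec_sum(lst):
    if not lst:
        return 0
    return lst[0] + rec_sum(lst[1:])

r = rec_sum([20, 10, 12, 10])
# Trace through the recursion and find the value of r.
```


rec_sum([20, 10, 12, 10])
= 20 + rec_sum([10, 12, 10])
= 20 + 10 + rec_sum([12, 10])
= 20 + 10 + 12 + rec_sum([10])
= 20 + 10 + 12 + 10 + rec_sum([])
= 20 + 10 + 12 + 10 + 0
= 52


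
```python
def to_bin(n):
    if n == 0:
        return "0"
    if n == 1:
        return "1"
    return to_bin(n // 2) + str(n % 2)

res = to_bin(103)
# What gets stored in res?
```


to_bin(103)
= to_bin(51) + "1"
= to_bin(25) + "1" + "1"
= to_bin(12) + "1" + "1" + "1"
= to_bin(6) + "0" + "1" + "1" + "1"
= to_bin(3) + "0" + "0" + "1" + "1" + "1"
= to_bin(1) + "1" + "0" + "0" + "1" + "1" + "1"
= "1" + "1" + "0" + "0" + "1" + "1" + "1"
= "1100111"


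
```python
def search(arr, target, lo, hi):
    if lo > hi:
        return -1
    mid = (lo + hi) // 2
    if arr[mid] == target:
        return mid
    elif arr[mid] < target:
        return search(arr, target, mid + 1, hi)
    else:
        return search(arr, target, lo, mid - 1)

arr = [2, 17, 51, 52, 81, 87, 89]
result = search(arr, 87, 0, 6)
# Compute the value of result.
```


search(arr, 87, 0, 6)
lo=0, hi=6, mid=3, arr[mid]=52
52 < 87, search right half
lo=4, hi=6, mid=5, arr[mid]=87
arr[5] == 87, found at index 5
= 5


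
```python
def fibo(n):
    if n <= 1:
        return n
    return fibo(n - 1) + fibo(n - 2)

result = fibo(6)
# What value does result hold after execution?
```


fibo(6)
= fibo(5) + fibo(4)
= (fibo(4) + fibo(3)) + fibo(4)
Computing bottom-up: fibo(0)=0, fibo(1)=1, fibo(2)=1, fibo(3)=2, fibo(4)=3, fibo(5)=5, fibo(6)=8
= 8


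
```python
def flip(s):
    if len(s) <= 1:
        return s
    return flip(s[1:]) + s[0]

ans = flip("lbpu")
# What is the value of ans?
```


flip("lbpu")
= flip("bpu") + "l"
= flip("pu") + "b" + "l"
= flip("u") + "p" + "b" + "l"
= "u" + "p" + "b" + "l"
= "upbl"


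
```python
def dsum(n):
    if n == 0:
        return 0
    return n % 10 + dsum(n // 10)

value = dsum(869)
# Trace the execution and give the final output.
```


dsum(869)
= 9 + dsum(86)
= 9 + 6 + dsum(8)
= 9 + 6 + 8 + dsum(0)
= 9 + 6 + 8 + 0
= 23


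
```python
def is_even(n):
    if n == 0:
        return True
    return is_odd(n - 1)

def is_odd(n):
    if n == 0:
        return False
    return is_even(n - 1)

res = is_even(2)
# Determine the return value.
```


is_even(2)
= is_odd(1)
= is_even(0)
n == 0: return True
= True


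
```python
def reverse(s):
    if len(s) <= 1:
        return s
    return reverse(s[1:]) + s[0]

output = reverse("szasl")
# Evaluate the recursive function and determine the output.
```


reverse("szasl")
= reverse("zasl") + "s"
= reverse("asl") + "z" + "s"
= reverse("sl") + "a" + "z" + "s"
= reverse("l") + "s" + "a" + "z" + "s"
= "l" + "s" + "a" + "z" + "s"
= "lsazs"


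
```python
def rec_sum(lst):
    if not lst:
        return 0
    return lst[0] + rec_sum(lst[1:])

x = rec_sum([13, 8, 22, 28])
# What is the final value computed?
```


rec_sum([13, 8, 22, 28])
= 13 + rec_sum([8, 22, 28])
= 13 + 8 + rec_sum([22, 28])
= 13 + 8 + 22 + rec_sum([28])
= 13 + 8 + 22 + 28 + rec_sum([])
= 13 + 8 + 22 + 28 + 0
= 71


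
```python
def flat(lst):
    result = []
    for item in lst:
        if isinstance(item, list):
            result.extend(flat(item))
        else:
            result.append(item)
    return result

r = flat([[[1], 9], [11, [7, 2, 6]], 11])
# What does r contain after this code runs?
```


flat([[[1], 9], [11, [7, 2, 6]], 11])
Processing each element:
  [[1], 9] is a list -> flat recursively -> [1, 9]
  [11, [7, 2, 6]] is a list -> flat recursively -> [11, 7, 2, 6]
  11 is not a list -> append 11
= [1, 9, 11, 7, 2, 6, 11]


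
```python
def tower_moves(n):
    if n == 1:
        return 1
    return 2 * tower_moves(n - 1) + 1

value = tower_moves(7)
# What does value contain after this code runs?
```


tower_moves(7)
= 2 * tower_moves(6) + 1
= 2 * (2 * tower_moves(5) + 1) + 1
= 2 * (2 * (2 * tower_moves(4) + 1) + 1) + 1
= 2 * (2 * (2 * (2 * tower_moves(3) + 1) + 1) + 1) + 1
= 2 * (2 * (2 * (2 * (2 * tower_moves(2) + 1) + 1) + 1) + 1) + 1
= 2 * (2 * (2 * (2 * (2 * (2 * tower_moves(1) + 1) + 1) + 1) + 1) + 1) + 1
Now compute bottom-up:
tower_moves(1) = 1
tower_moves(2) = 2 * 1 + 1 = 3
tower_moves(3) = 2 * 3 + 1 = 7
tower_moves(4) = 2 * 7 + 1 = 15
tower_moves(5) = 2 * 15 + 1 = 31
tower_moves(6) = 2 * 31 + 1 = 63
tower_moves(7) = 2 * 63 + 1 = 127
= 127


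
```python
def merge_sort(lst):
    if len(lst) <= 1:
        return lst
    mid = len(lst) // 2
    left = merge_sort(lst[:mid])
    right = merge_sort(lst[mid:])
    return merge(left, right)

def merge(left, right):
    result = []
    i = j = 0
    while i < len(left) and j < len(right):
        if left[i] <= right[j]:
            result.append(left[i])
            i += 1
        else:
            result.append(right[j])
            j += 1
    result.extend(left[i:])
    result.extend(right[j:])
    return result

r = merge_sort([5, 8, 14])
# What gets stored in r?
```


merge_sort([5, 8, 14])
Split into [5] and [8, 14]
Left sorted: [5]
Right sorted: [8, 14]
Merge [5] and [8, 14]
= [5, 8, 14]


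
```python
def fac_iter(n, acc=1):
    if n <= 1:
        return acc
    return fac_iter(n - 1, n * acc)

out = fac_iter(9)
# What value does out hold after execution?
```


fac_iter(9, 1)
= fac_iter(8, 9 * 1) = fac_iter(8, 9)
= fac_iter(7, 8 * 9) = fac_iter(7, 72)
= fac_iter(6, 7 * 72) = fac_iter(6, 504)
= fac_iter(5, 6 * 504) = fac_iter(5, 3024)
= fac_iter(4, 5 * 3024) = fac_iter(4, 15120)
= fac_iter(3, 4 * 15120) = fac_iter(3, 60480)
= fac_iter(2, 3 * 60480) = fac_iter(2, 181440)
= fac_iter(1, 2 * 181440) = fac_iter(1, 362880)
n <= 1, return acc = 362880


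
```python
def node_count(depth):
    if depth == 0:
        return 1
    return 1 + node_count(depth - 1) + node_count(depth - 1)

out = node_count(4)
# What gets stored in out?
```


node_count(4)
= 1 + node_count(3) + node_count(3)
= 1 + 2 * node_count(3)
node_count(k) = 2^(k+1) - 1
node_count(0) = 1
node_count(1) = 3
node_count(2) = 7
node_count(3) = 15
node_count(4) = 31
node_count(4) = 2^5 - 1 = 31


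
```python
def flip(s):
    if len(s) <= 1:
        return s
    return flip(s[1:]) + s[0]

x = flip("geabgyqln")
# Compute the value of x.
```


flip("geabgyqln")
= flip("eabgyqln") + "g"
= flip("abgyqln") + "e" + "g"
= flip("bgyqln") + "a" + "e" + "g"
= flip("gyqln") + "b" + "a" + "e" + "g"
= flip("yqln") + "g" + "b" + "a" + "e" + "g"
= flip("qln") + "y" + "g" + "b" + "a" + "e" + "g"
= flip("ln") + "q" + "y" + "g" + "b" + "a" + "e" + "g"
= flip("n") + "l" + "q" + "y" + "g" + "b" + "a" + "e" + "g"
= "n" + "l" + "q" + "y" + "g" + "b" + "a" + "e" + "g"
= "nlqygbaeg"


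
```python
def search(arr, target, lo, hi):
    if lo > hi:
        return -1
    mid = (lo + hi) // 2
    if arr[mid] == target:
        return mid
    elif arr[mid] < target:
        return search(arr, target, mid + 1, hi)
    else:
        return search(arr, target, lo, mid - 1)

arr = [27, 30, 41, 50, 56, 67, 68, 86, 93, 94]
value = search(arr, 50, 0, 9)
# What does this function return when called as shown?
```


search(arr, 50, 0, 9)
lo=0, hi=9, mid=4, arr[mid]=56
56 > 50, search left half
lo=0, hi=3, mid=1, arr[mid]=30
30 < 50, search right half
lo=2, hi=3, mid=2, arr[mid]=41
41 < 50, search right half
lo=3, hi=3, mid=3, arr[mid]=50
arr[3] == 50, found at index 3
= 3


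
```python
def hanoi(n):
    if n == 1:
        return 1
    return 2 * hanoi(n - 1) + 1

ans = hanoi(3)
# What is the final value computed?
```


hanoi(3)
= 2 * hanoi(2) + 1
= 2 * (2 * hanoi(1) + 1) + 1
Now compute bottom-up:
hanoi(1) = 1
hanoi(2) = 2 * 1 + 1 = 3
hanoi(3) = 2 * 3 + 1 = 7
= 7


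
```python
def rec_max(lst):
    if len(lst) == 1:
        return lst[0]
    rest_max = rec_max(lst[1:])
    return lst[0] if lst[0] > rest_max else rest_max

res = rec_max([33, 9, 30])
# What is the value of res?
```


rec_max([33, 9, 30])
= compare 33 with rec_max([9, 30])
= compare 9 with rec_max([30])
Base: rec_max([30]) = 30
compare 9 with 30: max = 30
compare 33 with 30: max = 33
= 33


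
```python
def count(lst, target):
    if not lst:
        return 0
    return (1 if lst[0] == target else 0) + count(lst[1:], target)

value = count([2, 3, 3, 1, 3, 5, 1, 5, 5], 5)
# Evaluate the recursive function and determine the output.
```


count([2, 3, 3, 1, 3, 5, 1, 5, 5], 5)
lst[0]=2 != 5: 0 + count([3, 3, 1, 3, 5, 1, 5, 5], 5)
lst[0]=3 != 5: 0 + count([3, 1, 3, 5, 1, 5, 5], 5)
lst[0]=3 != 5: 0 + count([1, 3, 5, 1, 5, 5], 5)
lst[0]=1 != 5: 0 + count([3, 5, 1, 5, 5], 5)
lst[0]=3 != 5: 0 + count([5, 1, 5, 5], 5)
lst[0]=5 == 5: 1 + count([1, 5, 5], 5)
lst[0]=1 != 5: 0 + count([5, 5], 5)
lst[0]=5 == 5: 1 + count([5], 5)
lst[0]=5 == 5: 1 + count([], 5)
= 3


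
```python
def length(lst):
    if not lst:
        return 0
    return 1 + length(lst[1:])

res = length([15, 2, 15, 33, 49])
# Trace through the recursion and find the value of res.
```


length([15, 2, 15, 33, 49])
= 1 + length([2, 15, 33, 49])
= 1 + 1 + length([15, 33, 49])
= 1 + 1 + 1 + length([33, 49])
= 1 + 1 + 1 + 1 + length([49])
= 1 + 1 + 1 + 1 + 1 + length([])
= 1 + 1 + 1 + 1 + 1 + 0
= 5


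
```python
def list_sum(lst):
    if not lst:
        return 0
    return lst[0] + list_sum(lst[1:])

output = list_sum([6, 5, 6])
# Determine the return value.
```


list_sum([6, 5, 6])
= 6 + list_sum([5, 6])
= 6 + 5 + list_sum([6])
= 6 + 5 + 6 + list_sum([])
= 6 + 5 + 6 + 0
= 17


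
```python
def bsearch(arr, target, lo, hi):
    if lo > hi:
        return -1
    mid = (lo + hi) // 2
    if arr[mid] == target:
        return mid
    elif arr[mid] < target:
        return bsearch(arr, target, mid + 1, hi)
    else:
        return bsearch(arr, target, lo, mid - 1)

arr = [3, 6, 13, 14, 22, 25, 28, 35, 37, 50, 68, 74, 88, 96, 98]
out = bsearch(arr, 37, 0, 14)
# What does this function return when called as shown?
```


bsearch(arr, 37, 0, 14)
lo=0, hi=14, mid=7, arr[mid]=35
35 < 37, search right half
lo=8, hi=14, mid=11, arr[mid]=74
74 > 37, search left half
lo=8, hi=10, mid=9, arr[mid]=50
50 > 37, search left half
lo=8, hi=8, mid=8, arr[mid]=37
arr[8] == 37, found at index 8
= 8


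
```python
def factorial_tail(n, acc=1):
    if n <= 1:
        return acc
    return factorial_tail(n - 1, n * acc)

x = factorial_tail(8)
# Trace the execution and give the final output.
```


factorial_tail(8, 1)
= factorial_tail(7, 8 * 1) = factorial_tail(7, 8)
= factorial_tail(6, 7 * 8) = factorial_tail(6, 56)
= factorial_tail(5, 6 * 56) = factorial_tail(5, 336)
= factorial_tail(4, 5 * 336) = factorial_tail(4, 1680)
= factorial_tail(3, 4 * 1680) = factorial_tail(3, 6720)
= factorial_tail(2, 3 * 6720) = factorial_tail(2, 20160)
= factorial_tail(1, 2 * 20160) = factorial_tail(1, 40320)
n <= 1, return acc = 40320


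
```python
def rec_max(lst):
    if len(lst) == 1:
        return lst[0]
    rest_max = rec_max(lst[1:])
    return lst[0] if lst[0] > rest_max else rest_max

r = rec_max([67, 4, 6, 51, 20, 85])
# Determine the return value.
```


rec_max([67, 4, 6, 51, 20, 85])
= compare 67 with rec_max([4, 6, 51, 20, 85])
= compare 4 with rec_max([6, 51, 20, 85])
= compare 6 with rec_max([51, 20, 85])
= compare 51 with rec_max([20, 85])
= compare 20 with rec_max([85])
Base: rec_max([85]) = 85
compare 20 with 85: max = 85
compare 51 with 85: max = 85
compare 6 with 85: max = 85
compare 4 with 85: max = 85
compare 67 with 85: max = 85
= 85


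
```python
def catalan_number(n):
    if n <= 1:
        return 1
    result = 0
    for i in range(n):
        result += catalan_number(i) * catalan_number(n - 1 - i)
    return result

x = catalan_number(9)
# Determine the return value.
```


catalan_number(9)
= sum of catalan_number(i) * catalan_number(9-1-i) for i in 0..8
First compute sub-values bottom-up:
  catalan_number(0) = 1, catalan_number(1) = 1
  catalan_number(2) = 1*1 + 1*1 = 2
  catalan_number(3) = 1*2 + 1*1 + 2*1 = 5
  catalan_number(4) = 1*5 + 1*2 + 2*1 + 5*1 = 14
  catalan_number(5) = 1*14 + 1*5 + 2*2 + 5*1 + 14*1 = 42
  catalan_number(6) = 1*42 + 1*14 + 2*5 + 5*2 + 14*1 + 42*1 = 132
  catalan_number(7) = 1*132 + 1*42 + 2*14 + 5*5 + 14*2 + 42*1 + 132*1 = 429
  catalan_number(8) = 1*429 + 1*132 + 2*42 + 5*14 + 14*5 + 42*2 + 132*1 + 429*1 = 1430
Now catalan_number(9):
  catalan_number(0)*catalan_number(8) = 1*1430 = 1430
  catalan_number(1)*catalan_number(7) = 1*429 = 429
  catalan_number(2)*catalan_number(6) = 2*132 = 264
  catalan_number(3)*catalan_number(5) = 5*42 = 210
  catalan_number(4)*catalan_number(4) = 14*14 = 196
  catalan_number(5)*catalan_number(3) = 42*5 = 210
  catalan_number(6)*catalan_number(2) = 132*2 = 264
  catalan_number(7)*catalan_number(1) = 429*1 = 429
  catalan_number(8)*catalan_number(0) = 1430*1 = 1430
= 1430 + 429 + 264 + 210 + 196 + 210 + 264 + 429 + 1430
= 4862


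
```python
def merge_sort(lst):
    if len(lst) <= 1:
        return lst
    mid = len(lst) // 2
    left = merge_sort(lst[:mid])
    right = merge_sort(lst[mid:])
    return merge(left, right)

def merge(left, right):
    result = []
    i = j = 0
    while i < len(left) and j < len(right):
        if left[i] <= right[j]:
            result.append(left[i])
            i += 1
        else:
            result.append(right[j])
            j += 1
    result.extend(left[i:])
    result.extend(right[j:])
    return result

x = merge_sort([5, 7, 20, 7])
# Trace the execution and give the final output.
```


merge_sort([5, 7, 20, 7])
Split into [5, 7] and [20, 7]
Left sorted: [5, 7]
Right sorted: [7, 20]
Merge [5, 7] and [7, 20]
= [5, 7, 7, 20]


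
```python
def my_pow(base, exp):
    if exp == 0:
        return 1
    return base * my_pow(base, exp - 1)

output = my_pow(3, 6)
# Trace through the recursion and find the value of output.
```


my_pow(3, 6)
= 3 * my_pow(3, 5)
= 3 * 3 * my_pow(3, 4)
= 3 * 3 * 3 * my_pow(3, 3)
= 3 * 3 * 3 * 3 * my_pow(3, 2)
= 3 * 3 * 3 * 3 * 3 * my_pow(3, 1)
= 3 * 3 * 3 * 3 * 3 * 3 * my_pow(3, 0)
= 3 * 3 * 3 * 3 * 3 * 3 * 1
= 729


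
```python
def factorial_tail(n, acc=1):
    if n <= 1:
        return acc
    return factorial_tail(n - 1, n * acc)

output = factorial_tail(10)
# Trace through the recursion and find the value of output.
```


factorial_tail(10, 1)
= factorial_tail(9, 10 * 1) = factorial_tail(9, 10)
= factorial_tail(8, 9 * 10) = factorial_tail(8, 90)
= factorial_tail(7, 8 * 90) = factorial_tail(7, 720)
= factorial_tail(6, 7 * 720) = factorial_tail(6, 5040)
= factorial_tail(5, 6 * 5040) = factorial_tail(5, 30240)
= factorial_tail(4, 5 * 30240) = factorial_tail(4, 151200)
= factorial_tail(3, 4 * 151200) = factorial_tail(3, 604800)
= factorial_tail(2, 3 * 604800) = factorial_tail(2, 1814400)
= factorial_tail(1, 2 * 1814400) = factorial_tail(1, 3628800)
n <= 1, return acc = 3628800


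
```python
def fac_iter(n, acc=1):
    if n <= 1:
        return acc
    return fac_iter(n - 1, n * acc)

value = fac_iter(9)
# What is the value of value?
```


fac_iter(9, 1)
= fac_iter(8, 9 * 1) = fac_iter(8, 9)
= fac_iter(7, 8 * 9) = fac_iter(7, 72)
= fac_iter(6, 7 * 72) = fac_iter(6, 504)
= fac_iter(5, 6 * 504) = fac_iter(5, 3024)
= fac_iter(4, 5 * 3024) = fac_iter(4, 15120)
= fac_iter(3, 4 * 15120) = fac_iter(3, 60480)
= fac_iter(2, 3 * 60480) = fac_iter(2, 181440)
= fac_iter(1, 2 * 181440) = fac_iter(1, 362880)
n <= 1, return acc = 362880


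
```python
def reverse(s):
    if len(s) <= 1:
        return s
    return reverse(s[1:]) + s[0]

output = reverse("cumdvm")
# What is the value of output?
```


reverse("cumdvm")
= reverse("umdvm") + "c"
= reverse("mdvm") + "u" + "c"
= reverse("dvm") + "m" + "u" + "c"
= reverse("vm") + "d" + "m" + "u" + "c"
= reverse("m") + "v" + "d" + "m" + "u" + "c"
= "m" + "v" + "d" + "m" + "u" + "c"
= "mvdmuc"


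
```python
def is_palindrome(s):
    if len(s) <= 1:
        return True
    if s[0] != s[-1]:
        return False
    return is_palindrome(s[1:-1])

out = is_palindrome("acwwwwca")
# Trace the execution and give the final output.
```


is_palindrome("acwwwwca")
"acwwwwca": s[0]='a' == s[-1]='a' -> is_palindrome("cwwwwc")
"cwwwwc": s[0]='c' == s[-1]='c' -> is_palindrome("wwww")
"wwww": s[0]='w' == s[-1]='w' -> is_palindrome("ww")
"ww": s[0]='w' == s[-1]='w' -> is_palindrome("")
"": len <= 1 -> True
= True


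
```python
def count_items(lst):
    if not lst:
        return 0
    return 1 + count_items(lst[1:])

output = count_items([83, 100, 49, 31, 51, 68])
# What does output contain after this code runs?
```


count_items([83, 100, 49, 31, 51, 68])
= 1 + count_items([100, 49, 31, 51, 68])
= 1 + 1 + count_items([49, 31, 51, 68])
= 1 + 1 + 1 + count_items([31, 51, 68])
= 1 + 1 + 1 + 1 + count_items([51, 68])
= 1 + 1 + 1 + 1 + 1 + count_items([68])
= 1 + 1 + 1 + 1 + 1 + 1 + count_items([])
= 1 + 1 + 1 + 1 + 1 + 1 + 0
= 6


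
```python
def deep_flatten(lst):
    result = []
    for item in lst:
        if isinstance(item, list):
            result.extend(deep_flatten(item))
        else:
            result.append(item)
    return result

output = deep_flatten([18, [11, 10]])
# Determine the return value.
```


deep_flatten([18, [11, 10]])
Processing each element:
  18 is not a list -> append 18
  [11, 10] is a list -> deep_flatten recursively -> [11, 10]
= [18, 11, 10]


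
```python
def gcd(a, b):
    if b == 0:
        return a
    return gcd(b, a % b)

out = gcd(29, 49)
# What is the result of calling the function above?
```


gcd(29, 49)
= gcd(49, 29 % 49) = gcd(49, 29)
= gcd(29, 49 % 29) = gcd(29, 20)
= gcd(20, 29 % 20) = gcd(20, 9)
= gcd(9, 20 % 9) = gcd(9, 2)
= gcd(2, 9 % 2) = gcd(2, 1)
= gcd(1, 2 % 1) = gcd(1, 0)
b == 0, return a = 1


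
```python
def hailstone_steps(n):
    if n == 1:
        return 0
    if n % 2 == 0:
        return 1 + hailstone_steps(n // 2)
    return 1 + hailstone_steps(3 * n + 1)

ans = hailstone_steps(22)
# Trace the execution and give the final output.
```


hailstone_steps(22)
22 is even -> hailstone_steps(11)
11 is odd -> 3*11+1 = 34 -> hailstone_steps(34)
34 is even -> hailstone_steps(17)
17 is odd -> 3*17+1 = 52 -> hailstone_steps(52)
52 is even -> hailstone_steps(26)
26 is even -> hailstone_steps(13)
13 is odd -> 3*13+1 = 40 -> hailstone_steps(40)
40 is even -> hailstone_steps(20)
20 is even -> hailstone_steps(10)
10 is even -> hailstone_steps(5)
5 is odd -> 3*5+1 = 16 -> hailstone_steps(16)
16 is even -> hailstone_steps(8)
8 is even -> hailstone_steps(4)
4 is even -> hailstone_steps(2)
2 is even -> hailstone_steps(1)
Reached 1 after 15 steps
= 15


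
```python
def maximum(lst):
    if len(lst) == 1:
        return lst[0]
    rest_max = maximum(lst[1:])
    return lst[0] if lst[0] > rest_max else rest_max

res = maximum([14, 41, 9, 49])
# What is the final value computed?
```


maximum([14, 41, 9, 49])
= compare 14 with maximum([41, 9, 49])
= compare 41 with maximum([9, 49])
= compare 9 with maximum([49])
Base: maximum([49]) = 49
compare 9 with 49: max = 49
compare 41 with 49: max = 49
compare 14 with 49: max = 49
= 49


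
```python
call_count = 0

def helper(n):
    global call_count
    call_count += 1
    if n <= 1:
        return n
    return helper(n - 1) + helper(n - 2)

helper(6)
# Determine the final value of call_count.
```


helper(6) calls helper(5) and helper(4); each non-base call branches into two more.
Let C(k) = total number of calls made by helper(k), including the call to helper(k) itself.
Base cases: C(0) = 1, C(1) = 1
Recurrence: C(k) = 1 + C(k-1) + C(k-2)
  C(2) = 1 + C(1) + C(0) = 1 + 1 + 1 = 3
  C(3) = 1 + C(2) + C(1) = 1 + 3 + 1 = 5
  C(4) = 1 + C(3) + C(2) = 1 + 5 + 3 = 9
  C(5) = 1 + C(4) + C(3) = 1 + 9 + 5 = 15
  C(6) = 1 + C(5) + C(4) = 1 + 15 + 9 = 25
Total calls = C(6) = 25


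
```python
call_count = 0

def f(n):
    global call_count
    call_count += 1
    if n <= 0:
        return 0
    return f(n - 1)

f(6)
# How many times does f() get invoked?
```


f(6) calls f(5) calls ... calls f(0)
Total calls: 6 + 1 (for base case) = 7


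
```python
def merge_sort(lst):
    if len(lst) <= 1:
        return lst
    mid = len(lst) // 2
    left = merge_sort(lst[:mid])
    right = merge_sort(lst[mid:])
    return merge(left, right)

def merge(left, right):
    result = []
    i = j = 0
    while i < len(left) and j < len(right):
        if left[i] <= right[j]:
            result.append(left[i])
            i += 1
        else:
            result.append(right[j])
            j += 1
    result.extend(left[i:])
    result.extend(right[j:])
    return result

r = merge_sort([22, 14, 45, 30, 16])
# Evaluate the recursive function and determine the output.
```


merge_sort([22, 14, 45, 30, 16])
Split into [22, 14] and [45, 30, 16]
Left sorted: [14, 22]
Right sorted: [16, 30, 45]
Merge [14, 22] and [16, 30, 45]
= [14, 16, 22, 30, 45]


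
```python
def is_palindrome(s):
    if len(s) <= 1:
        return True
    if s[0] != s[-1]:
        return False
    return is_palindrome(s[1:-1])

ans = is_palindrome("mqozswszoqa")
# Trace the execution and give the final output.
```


is_palindrome("mqozswszoqa")
"mqozswszoqa": s[0]='m' != s[-1]='a' -> False
= False


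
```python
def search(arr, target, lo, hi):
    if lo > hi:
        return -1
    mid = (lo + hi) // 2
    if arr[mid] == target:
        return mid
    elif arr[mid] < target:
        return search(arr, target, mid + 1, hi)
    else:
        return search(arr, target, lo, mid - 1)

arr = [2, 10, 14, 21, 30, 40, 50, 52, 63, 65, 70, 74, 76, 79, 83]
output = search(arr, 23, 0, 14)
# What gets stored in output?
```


search(arr, 23, 0, 14)
lo=0, hi=14, mid=7, arr[mid]=52
52 > 23, search left half
lo=0, hi=6, mid=3, arr[mid]=21
21 < 23, search right half
lo=4, hi=6, mid=5, arr[mid]=40
40 > 23, search left half
lo=4, hi=4, mid=4, arr[mid]=30
30 > 23, search left half
lo > hi, target not found, return -1
= -1


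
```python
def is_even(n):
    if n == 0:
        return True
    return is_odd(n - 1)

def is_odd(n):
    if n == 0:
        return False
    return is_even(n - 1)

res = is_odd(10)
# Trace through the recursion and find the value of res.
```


is_odd(10)
= is_even(9)
= is_odd(8)
= is_even(7)
= is_odd(6)
= is_even(5)
= is_odd(4)
= is_even(3)
= is_odd(2)
= is_even(1)
= is_odd(0)
n == 0: return False
= False


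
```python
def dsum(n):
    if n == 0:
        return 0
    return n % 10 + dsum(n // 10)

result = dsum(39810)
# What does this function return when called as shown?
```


dsum(39810)
= 0 + dsum(3981)
= 0 + 1 + dsum(398)
= 0 + 1 + 8 + dsum(39)
= 0 + 1 + 8 + 9 + dsum(3)
= 0 + 1 + 8 + 9 + 3 + dsum(0)
= 0 + 1 + 8 + 9 + 3 + 0
= 21


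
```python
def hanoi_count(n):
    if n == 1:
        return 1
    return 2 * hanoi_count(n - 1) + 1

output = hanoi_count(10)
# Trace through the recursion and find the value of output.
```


hanoi_count(10)
= 2 * hanoi_count(9) + 1
= 2 * (2 * hanoi_count(8) + 1) + 1
= 2 * (2 * (2 * hanoi_count(7) + 1) + 1) + 1
= 2 * (2 * (2 * (2 * hanoi_count(6) + 1) + 1) + 1) + 1
= 2 * (2 * (2 * (2 * (2 * hanoi_count(5) + 1) + 1) + 1) + 1) + 1
= 2 * (2 * (2 * (2 * (2 * (2 * hanoi_count(4) + 1) + 1) + 1) + 1) + 1) + 1
= 2 * (2 * (2 * (2 * (2 * (2 * (2 * hanoi_count(3) + 1) + 1) + 1) + 1) + 1) + 1) + 1
= 2 * (2 * (2 * (2 * (2 * (2 * (2 * (2 * hanoi_count(2) + 1) + 1) + 1) + 1) + 1) + 1) + 1) + 1
= 2 * (2 * (2 * (2 * (2 * (2 * (2 * (2 * (2 * hanoi_count(1) + 1) + 1) + 1) + 1) + 1) + 1) + 1) + 1) + 1
Now compute bottom-up:
hanoi_count(1) = 1
hanoi_count(2) = 2 * 1 + 1 = 3
hanoi_count(3) = 2 * 3 + 1 = 7
hanoi_count(4) = 2 * 7 + 1 = 15
hanoi_count(5) = 2 * 15 + 1 = 31
hanoi_count(6) = 2 * 31 + 1 = 63
hanoi_count(7) = 2 * 63 + 1 = 127
hanoi_count(8) = 2 * 127 + 1 = 255
hanoi_count(9) = 2 * 255 + 1 = 511
hanoi_count(10) = 2 * 511 + 1 = 1023
= 1023
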